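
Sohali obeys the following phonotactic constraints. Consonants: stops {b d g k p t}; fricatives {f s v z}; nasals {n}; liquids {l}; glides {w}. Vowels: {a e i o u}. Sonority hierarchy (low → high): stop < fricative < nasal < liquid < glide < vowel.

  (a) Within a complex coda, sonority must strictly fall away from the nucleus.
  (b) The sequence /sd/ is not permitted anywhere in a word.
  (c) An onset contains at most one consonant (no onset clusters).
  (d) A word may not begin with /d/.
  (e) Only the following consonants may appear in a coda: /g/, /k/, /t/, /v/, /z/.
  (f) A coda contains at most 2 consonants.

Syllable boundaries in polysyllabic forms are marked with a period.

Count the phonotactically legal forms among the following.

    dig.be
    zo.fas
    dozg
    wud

0

dig.be — violates constraint (d): word begins with /d/ → phonotactically illegal
zo.fas — violates constraint (e): syllable 2 coda contains /s/, which is not a licensed coda consonant → phonotactically illegal
dozg — violates constraint (d): word begins with /d/ → phonotactically illegal
wud — violates constraint (e): syllable 1 coda contains /d/, which is not a licensed coda consonant → phonotactically illegal
No form is phonotactically legal → 0.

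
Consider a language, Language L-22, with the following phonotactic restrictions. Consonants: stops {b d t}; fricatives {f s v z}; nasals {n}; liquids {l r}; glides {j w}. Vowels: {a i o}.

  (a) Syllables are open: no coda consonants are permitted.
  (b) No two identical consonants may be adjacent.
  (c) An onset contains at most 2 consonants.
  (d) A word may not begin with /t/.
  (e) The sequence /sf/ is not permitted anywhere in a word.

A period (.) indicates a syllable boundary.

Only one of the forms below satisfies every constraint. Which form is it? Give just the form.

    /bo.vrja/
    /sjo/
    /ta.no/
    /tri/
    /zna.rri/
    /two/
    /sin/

/sjo/

/bo.vrja/ — violates constraint (c): syllable 2 onset /vrj/ has 3 consonants (> 2) → phonotactically illegal
/sjo/ — σ1 onset /sj/ (2C), coda /∅/ ok → phonotactically legal
/ta.no/ — violates constraint (d): word begins with /t/ → phonotactically illegal
/tri/ — violates constraint (d): word begins with /t/ → phonotactically illegal
/zna.rri/ — violates constraint (b): adjacent identical consonants /rr/ → phonotactically illegal
/two/ — violates constraint (d): word begins with /t/ → phonotactically illegal
/sin/ — violates constraint (a): syllable 1 coda /n/ has 1 consonant (> 0) → phonotactically illegal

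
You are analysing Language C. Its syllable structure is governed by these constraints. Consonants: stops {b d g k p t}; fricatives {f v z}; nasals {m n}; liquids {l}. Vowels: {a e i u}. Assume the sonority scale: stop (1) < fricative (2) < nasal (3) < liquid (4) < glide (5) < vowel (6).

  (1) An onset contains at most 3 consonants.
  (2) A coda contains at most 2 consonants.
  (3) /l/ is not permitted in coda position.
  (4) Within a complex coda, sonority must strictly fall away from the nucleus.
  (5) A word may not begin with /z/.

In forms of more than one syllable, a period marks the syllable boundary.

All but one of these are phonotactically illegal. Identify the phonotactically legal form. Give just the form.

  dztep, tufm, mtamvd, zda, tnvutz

dztep — σ1 onset /dzt/ (3C), coda /p/ ok → phonotactically legal
tufm — violates constraint 4: syllable 1 coda /fm/: /f/ (fricative, 2) → /m/ (nasal, 3) does not fall → phonotactically illegal
mtamvd — violates constraint 2: syllable 1 coda /mvd/ has 3 consonants (> 2) → phonotactically illegal
zda — violates constraint 5: word begins with /z/ → phonotactically illegal
tnvutz — violates constraint 4: syllable 1 coda /tz/: /t/ (stop, 1) → /z/ (fricative, 2) does not fall → phonotactically illegal

dztep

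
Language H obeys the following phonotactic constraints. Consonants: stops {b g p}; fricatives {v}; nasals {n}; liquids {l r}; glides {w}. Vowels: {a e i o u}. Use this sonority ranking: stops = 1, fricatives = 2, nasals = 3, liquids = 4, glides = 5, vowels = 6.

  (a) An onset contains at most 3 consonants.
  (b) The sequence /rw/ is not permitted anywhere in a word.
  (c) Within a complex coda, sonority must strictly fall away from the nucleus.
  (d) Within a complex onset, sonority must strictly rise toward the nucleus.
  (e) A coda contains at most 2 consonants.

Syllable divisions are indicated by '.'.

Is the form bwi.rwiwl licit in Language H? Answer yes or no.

bwi.rwiwl — violates constraint (b): contains banned sequence /rw/ → illicit

no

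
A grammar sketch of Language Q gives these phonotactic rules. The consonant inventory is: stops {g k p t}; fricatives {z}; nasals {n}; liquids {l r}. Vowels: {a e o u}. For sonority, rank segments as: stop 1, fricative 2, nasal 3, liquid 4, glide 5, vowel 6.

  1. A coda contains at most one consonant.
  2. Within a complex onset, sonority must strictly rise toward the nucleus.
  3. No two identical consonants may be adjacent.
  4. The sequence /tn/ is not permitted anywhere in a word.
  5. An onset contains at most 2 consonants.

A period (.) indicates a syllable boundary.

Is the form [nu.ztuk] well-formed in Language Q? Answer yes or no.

no

[nu.ztuk] — violates constraint 2: syllable 2 onset /zt/: /z/ (fricative, 2) → /t/ (stop, 1) does not rise → ill-formed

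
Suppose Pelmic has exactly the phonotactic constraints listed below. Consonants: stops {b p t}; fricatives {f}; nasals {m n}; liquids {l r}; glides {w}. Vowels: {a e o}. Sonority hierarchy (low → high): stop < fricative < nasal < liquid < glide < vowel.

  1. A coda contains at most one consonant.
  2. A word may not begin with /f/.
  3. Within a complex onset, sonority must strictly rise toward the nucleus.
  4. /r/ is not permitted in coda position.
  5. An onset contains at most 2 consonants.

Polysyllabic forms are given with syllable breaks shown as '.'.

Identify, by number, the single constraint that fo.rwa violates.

2

fo.rwa: word begins with /f/.
This is a violation of constraint 2: "A word may not begin with /f/."
The remaining constraints (1, 3, 4, 5) are satisfied.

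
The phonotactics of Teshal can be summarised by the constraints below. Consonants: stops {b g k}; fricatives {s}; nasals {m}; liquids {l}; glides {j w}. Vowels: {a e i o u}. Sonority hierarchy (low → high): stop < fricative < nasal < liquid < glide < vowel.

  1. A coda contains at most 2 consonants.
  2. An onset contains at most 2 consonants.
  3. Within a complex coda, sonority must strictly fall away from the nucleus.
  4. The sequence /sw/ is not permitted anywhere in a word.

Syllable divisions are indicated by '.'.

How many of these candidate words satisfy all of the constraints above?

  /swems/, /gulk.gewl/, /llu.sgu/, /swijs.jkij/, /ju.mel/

/swems/ — violates constraint 4: contains banned sequence /sw/ → phonotactically illegal
/gulk.gewl/ — σ1 onset /g/, coda /lk/ (4→1 falls) ok; σ2 onset /g/, coda /wl/ (5→4 falls) ok → phonotactically legal
/llu.sgu/ — σ1 onset /ll/ (2C), coda /∅/ ok; σ2 onset /sg/ (2C), coda /∅/ ok → phonotactically legal
/swijs.jkij/ — violates constraint 4: contains banned sequence /sw/ → phonotactically illegal
/ju.mel/ — σ1 onset /j/, coda /∅/ ok; σ2 onset /m/, coda /l/ ok → phonotactically legal
Phonotactically legal: /gulk.gewl/, /llu.sgu/, /ju.mel/ → 3.

3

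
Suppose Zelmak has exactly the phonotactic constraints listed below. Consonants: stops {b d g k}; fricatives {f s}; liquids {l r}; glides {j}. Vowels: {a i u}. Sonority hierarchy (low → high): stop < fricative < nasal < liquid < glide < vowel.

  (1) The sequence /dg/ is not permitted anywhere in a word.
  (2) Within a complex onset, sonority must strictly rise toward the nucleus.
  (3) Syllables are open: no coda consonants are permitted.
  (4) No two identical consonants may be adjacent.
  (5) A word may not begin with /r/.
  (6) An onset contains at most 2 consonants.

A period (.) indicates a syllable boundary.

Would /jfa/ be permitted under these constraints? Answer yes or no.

/jfa/ — violates constraint 2: syllable 1 onset /jf/: /j/ (glide, 5) → /f/ (fricative, 2) does not rise → not permitted

no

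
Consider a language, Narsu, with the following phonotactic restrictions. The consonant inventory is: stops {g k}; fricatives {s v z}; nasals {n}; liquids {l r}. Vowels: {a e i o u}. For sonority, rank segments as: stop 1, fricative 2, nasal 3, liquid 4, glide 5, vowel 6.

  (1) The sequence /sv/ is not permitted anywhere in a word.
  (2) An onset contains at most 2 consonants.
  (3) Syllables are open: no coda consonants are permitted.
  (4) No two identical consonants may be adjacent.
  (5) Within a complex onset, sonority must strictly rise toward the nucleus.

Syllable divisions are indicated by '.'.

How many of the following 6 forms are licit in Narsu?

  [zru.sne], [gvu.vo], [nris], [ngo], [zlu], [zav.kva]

[zru.sne] — σ1 onset /zr/ (2→4 rises), coda /∅/ ok; σ2 onset /sn/ (2→3 rises), coda /∅/ ok → licit
[gvu.vo] — σ1 onset /gv/ (1→2 rises), coda /∅/ ok; σ2 onset /v/, coda /∅/ ok → licit
[nris] — violates constraint 3: syllable 1 coda /s/ has 1 consonant (> 0) → illicit
[ngo] — violates constraint 5: syllable 1 onset /ng/: /n/ (nasal, 3) → /g/ (stop, 1) does not rise → illicit
[zlu] — σ1 onset /zl/ (2→4 rises), coda /∅/ ok → licit
[zav.kva] — violates constraint 3: syllable 1 coda /v/ has 1 consonant (> 0) → illicit
Licit: [zru.sne], [gvu.vo], [zlu] → 3.

3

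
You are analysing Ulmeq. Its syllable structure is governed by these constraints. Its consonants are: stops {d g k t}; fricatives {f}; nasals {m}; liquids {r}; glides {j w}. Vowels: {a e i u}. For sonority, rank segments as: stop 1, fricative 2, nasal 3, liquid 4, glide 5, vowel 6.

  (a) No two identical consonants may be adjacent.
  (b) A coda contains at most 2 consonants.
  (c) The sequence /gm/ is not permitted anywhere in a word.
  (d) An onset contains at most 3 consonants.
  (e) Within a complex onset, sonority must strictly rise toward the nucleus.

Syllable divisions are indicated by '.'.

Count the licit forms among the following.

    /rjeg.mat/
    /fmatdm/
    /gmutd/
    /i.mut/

/rjeg.mat/ — violates constraint (c): contains banned sequence /gm/ → illicit
/fmatdm/ — violates constraint (b): syllable 1 coda /tdm/ has 3 consonants (> 2) → illicit
/gmutd/ — violates constraint (c): contains banned sequence /gm/ → illicit
/i.mut/ — σ1 onset /∅/, coda /∅/ ok; σ2 onset /m/, coda /t/ ok → licit
Licit: /i.mut/ → 1.

1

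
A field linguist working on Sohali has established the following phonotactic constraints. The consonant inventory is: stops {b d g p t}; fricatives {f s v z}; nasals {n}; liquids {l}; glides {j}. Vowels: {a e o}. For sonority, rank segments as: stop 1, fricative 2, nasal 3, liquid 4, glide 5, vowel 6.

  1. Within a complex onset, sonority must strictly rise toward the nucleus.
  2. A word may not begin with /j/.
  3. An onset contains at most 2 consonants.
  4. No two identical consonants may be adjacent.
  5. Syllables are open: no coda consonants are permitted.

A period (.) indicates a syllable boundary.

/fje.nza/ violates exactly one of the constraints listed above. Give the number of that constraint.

/fje.nza/: syllable 2 onset /nz/: /n/ (nasal, 3) → /z/ (fricative, 2) does not rise.
This is a violation of constraint 1: "Within a complex onset, sonority must strictly rise toward the nucleus."
The remaining constraints (2, 3, 4, 5) are satisfied.

1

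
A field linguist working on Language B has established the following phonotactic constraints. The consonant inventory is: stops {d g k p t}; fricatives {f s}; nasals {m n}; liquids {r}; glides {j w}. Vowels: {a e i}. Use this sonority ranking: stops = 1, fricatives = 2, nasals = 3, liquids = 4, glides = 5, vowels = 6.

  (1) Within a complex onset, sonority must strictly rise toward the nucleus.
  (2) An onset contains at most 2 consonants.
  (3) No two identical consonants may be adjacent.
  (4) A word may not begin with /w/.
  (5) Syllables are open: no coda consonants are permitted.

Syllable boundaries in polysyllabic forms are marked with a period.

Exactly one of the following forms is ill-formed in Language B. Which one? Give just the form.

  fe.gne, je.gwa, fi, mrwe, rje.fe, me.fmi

fe.gne — σ1 onset /f/, coda /∅/ ok; σ2 onset /gn/ (1→3 rises), coda /∅/ ok → well-formed
je.gwa — σ1 onset /j/, coda /∅/ ok; σ2 onset /gw/ (1→5 rises), coda /∅/ ok → well-formed
fi — σ1 onset /f/, coda /∅/ ok → well-formed
mrwe — violates constraint 2: syllable 1 onset /mrw/ has 3 consonants (> 2) → ill-formed
rje.fe — σ1 onset /rj/ (4→5 rises), coda /∅/ ok; σ2 onset /f/, coda /∅/ ok → well-formed
me.fmi — σ1 onset /m/, coda /∅/ ok; σ2 onset /fm/ (2→3 rises), coda /∅/ ok → well-formed

mrwe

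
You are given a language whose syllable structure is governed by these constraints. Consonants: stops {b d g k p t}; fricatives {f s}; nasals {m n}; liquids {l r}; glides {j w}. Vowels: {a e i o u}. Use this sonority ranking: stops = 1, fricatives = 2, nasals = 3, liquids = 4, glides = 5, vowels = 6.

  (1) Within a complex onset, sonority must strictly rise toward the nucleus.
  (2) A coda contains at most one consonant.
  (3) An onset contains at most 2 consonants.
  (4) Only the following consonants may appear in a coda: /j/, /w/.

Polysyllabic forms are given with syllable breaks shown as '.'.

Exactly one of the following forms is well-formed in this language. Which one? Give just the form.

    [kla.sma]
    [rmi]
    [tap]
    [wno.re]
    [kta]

[kla.sma]

[kla.sma] — σ1 onset /kl/ (1→4 rises), coda /∅/ ok; σ2 onset /sm/ (2→3 rises), coda /∅/ ok → well-formed
[rmi] — violates constraint 1: syllable 1 onset /rm/: /r/ (liquid, 4) → /m/ (nasal, 3) does not rise → ill-formed
[tap] — violates constraint 4: syllable 1 coda contains /p/, which is not a licensed coda consonant → ill-formed
[wno.re] — violates constraint 1: syllable 1 onset /wn/: /w/ (glide, 5) → /n/ (nasal, 3) does not rise → ill-formed
[kta] — violates constraint 1: syllable 1 onset /kt/: /k/ (stop, 1) → /t/ (stop, 1) does not rise → ill-formed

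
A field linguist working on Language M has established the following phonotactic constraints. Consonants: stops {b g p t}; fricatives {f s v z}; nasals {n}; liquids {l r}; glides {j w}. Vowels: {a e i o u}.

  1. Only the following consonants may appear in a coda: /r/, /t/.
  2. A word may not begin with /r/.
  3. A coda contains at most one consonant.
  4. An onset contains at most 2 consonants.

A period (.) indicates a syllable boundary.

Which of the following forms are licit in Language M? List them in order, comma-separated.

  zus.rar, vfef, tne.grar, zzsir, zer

tne.grar, zer

zus.rar — violates constraint 1: syllable 1 coda contains /s/, which is not a licensed coda consonant → illicit
vfef — violates constraint 1: syllable 1 coda contains /f/, which is not a licensed coda consonant → illicit
tne.grar — σ1 onset /tn/ (2C), coda /∅/ ok; σ2 onset /gr/ (2C), coda /r/ ok → licit
zzsir — violates constraint 4: syllable 1 onset /zzs/ has 3 consonants (> 2) → illicit
zer — σ1 onset /z/, coda /r/ ok → licit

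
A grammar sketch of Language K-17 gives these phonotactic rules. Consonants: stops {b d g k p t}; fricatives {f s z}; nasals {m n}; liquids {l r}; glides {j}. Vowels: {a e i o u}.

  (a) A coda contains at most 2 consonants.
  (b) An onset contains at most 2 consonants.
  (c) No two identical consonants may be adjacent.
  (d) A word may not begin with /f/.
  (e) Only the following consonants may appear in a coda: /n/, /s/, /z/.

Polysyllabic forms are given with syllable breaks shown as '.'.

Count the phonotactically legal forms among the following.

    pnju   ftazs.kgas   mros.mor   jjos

0

pnju — violates constraint (b): syllable 1 onset /pnj/ has 3 consonants (> 2) → phonotactically illegal
ftazs.kgas — violates constraint (d): word begins with /f/ → phonotactically illegal
mros.mor — violates constraint (e): syllable 2 coda contains /r/, which is not a licensed coda consonant → phonotactically illegal
jjos — violates constraint (c): adjacent identical consonants /jj/ → phonotactically illegal
No form is phonotactically legal → 0.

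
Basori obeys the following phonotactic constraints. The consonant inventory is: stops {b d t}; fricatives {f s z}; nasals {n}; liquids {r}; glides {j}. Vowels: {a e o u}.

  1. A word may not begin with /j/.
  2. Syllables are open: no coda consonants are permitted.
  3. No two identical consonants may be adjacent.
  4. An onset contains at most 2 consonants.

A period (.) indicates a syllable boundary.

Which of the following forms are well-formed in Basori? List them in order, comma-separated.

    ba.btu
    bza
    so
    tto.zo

ba.btu — σ1 onset /b/, coda /∅/ ok; σ2 onset /bt/ (2C), coda /∅/ ok → well-formed
bza — σ1 onset /bz/ (2C), coda /∅/ ok → well-formed
so — σ1 onset /s/, coda /∅/ ok → well-formed
tto.zo — violates constraint 3: adjacent identical consonants /tt/ → ill-formed

ba.btu, bza, so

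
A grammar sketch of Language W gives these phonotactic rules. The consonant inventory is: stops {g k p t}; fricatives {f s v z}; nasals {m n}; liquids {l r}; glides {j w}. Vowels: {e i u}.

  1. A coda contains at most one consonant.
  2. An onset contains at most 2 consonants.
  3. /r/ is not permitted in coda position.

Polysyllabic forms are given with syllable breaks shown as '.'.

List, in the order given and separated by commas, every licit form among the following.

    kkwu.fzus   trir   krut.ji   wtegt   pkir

kkwu.fzus — violates constraint 2: syllable 1 onset /kkw/ has 3 consonants (> 2) → illicit
trir — violates constraint 3: syllable 1 coda contains /r/ → illicit
krut.ji — σ1 onset /kr/ (2C), coda /t/ ok; σ2 onset /j/, coda /∅/ ok → licit
wtegt — violates constraint 1: syllable 1 coda /gt/ has 2 consonants (> 1) → illicit
pkir — violates constraint 3: syllable 1 coda contains /r/ → illicit

krut.ji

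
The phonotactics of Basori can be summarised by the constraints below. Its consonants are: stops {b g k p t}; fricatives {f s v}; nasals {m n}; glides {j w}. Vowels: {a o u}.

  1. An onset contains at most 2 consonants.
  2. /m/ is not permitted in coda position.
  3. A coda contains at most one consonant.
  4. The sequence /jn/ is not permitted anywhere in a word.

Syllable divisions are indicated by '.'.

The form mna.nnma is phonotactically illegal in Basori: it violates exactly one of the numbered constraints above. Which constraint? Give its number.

mna.nnma: syllable 2 onset /nnm/ has 3 consonants (> 2).
This is a violation of constraint 1: "An onset contains at most 2 consonants."
The remaining constraints (2, 3, 4) are satisfied.

1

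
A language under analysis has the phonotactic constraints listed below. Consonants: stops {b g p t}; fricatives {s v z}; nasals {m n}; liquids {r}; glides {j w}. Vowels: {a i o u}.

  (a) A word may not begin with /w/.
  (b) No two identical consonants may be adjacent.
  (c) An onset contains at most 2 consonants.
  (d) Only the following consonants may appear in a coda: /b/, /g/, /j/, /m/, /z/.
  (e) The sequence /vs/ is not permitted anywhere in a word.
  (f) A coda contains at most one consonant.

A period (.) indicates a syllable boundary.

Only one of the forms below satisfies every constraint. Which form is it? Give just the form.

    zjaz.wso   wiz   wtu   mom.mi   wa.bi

zjaz.wso

zjaz.wso — σ1 onset /zj/ (2C), coda /z/ ok; σ2 onset /ws/ (2C), coda /∅/ ok → well-formed
wiz — violates constraint (a): word begins with /w/ → ill-formed
wtu — violates constraint (a): word begins with /w/ → ill-formed
mom.mi — violates constraint (b): adjacent identical consonants /mm/ → ill-formed
wa.bi — violates constraint (a): word begins with /w/ → ill-formed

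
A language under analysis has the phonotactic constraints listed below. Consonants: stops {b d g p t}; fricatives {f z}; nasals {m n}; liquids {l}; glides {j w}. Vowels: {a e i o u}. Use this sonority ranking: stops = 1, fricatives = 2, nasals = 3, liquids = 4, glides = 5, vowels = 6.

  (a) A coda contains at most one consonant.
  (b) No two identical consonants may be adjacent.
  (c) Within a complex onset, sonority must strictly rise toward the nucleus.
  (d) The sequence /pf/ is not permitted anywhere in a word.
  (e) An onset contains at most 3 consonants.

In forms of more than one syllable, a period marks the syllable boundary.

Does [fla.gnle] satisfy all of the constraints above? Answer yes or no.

yes

[fla.gnle] — σ1 onset /fl/ (2→4 rises), coda /∅/ ok; σ2 onset /gnl/ (1→3→4 rises), coda /∅/ ok → licit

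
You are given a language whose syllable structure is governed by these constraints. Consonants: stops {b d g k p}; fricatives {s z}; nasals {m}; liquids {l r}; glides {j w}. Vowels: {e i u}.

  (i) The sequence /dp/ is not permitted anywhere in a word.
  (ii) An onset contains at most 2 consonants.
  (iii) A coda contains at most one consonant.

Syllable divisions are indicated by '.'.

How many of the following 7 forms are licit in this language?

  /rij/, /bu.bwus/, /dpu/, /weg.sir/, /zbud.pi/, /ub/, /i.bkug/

5

/rij/ — σ1 onset /r/, coda /j/ ok → licit
/bu.bwus/ — σ1 onset /b/, coda /∅/ ok; σ2 onset /bw/ (2C), coda /s/ ok → licit
/dpu/ — violates constraint (i): contains banned sequence /dp/ → illicit
/weg.sir/ — σ1 onset /w/, coda /g/ ok; σ2 onset /s/, coda /r/ ok → licit
/zbud.pi/ — violates constraint (i): contains banned sequence /dp/ → illicit
/ub/ — σ1 onset /∅/, coda /b/ ok → licit
/i.bkug/ — σ1 onset /∅/, coda /∅/ ok; σ2 onset /bk/ (2C), coda /g/ ok → licit
Licit: /rij/, /bu.bwus/, /weg.sir/, /ub/, /i.bkug/ → 5.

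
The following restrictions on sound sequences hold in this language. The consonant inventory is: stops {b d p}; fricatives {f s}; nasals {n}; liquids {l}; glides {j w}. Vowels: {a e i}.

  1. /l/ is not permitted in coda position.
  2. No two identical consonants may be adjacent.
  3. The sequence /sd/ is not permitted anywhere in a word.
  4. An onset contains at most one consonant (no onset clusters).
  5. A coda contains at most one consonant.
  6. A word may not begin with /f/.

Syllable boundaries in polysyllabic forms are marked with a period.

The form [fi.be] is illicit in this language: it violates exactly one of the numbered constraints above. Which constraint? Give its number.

[fi.be]: word begins with /f/.
This is a violation of constraint 6: "A word may not begin with /f/."
The remaining constraints (1, 2, 3, 4, 5) are satisfied.

6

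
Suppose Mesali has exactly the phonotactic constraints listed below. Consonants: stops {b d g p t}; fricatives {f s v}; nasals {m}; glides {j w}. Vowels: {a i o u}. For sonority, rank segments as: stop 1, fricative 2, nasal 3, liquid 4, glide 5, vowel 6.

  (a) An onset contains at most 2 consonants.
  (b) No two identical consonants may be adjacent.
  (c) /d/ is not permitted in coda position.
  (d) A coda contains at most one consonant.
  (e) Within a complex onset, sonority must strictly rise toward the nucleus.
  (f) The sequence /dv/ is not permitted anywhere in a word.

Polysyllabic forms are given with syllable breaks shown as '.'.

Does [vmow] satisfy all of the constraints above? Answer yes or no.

yes

[vmow] — σ1 onset /vm/ (2→3 rises), coda /w/ ok → permitted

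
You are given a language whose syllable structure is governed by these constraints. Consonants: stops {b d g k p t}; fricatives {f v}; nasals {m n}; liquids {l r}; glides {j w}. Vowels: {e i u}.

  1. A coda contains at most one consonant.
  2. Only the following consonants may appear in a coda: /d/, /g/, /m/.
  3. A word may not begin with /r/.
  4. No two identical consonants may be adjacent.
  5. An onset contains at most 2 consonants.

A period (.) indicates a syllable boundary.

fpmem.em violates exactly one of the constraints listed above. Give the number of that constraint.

5

fpmem.em: syllable 1 onset /fpm/ has 3 consonants (> 2).
This is a violation of constraint 5: "An onset contains at most 2 consonants."
The remaining constraints (1, 2, 3, 4) are satisfied.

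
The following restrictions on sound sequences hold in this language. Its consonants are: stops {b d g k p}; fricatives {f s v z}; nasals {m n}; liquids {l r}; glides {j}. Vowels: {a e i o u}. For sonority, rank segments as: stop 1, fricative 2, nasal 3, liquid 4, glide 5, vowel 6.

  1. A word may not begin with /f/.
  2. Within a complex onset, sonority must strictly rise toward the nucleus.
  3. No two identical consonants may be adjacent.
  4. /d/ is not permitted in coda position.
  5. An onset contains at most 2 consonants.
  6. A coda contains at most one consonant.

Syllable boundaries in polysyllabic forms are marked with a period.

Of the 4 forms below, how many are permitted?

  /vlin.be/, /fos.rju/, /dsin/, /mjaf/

3

/vlin.be/ — σ1 onset /vl/ (2→4 rises), coda /n/ ok; σ2 onset /b/, coda /∅/ ok → permitted
/fos.rju/ — violates constraint 1: word begins with /f/ → not permitted
/dsin/ — σ1 onset /ds/ (1→2 rises), coda /n/ ok → permitted
/mjaf/ — σ1 onset /mj/ (3→5 rises), coda /f/ ok → permitted
Permitted: /vlin.be/, /dsin/, /mjaf/ → 3.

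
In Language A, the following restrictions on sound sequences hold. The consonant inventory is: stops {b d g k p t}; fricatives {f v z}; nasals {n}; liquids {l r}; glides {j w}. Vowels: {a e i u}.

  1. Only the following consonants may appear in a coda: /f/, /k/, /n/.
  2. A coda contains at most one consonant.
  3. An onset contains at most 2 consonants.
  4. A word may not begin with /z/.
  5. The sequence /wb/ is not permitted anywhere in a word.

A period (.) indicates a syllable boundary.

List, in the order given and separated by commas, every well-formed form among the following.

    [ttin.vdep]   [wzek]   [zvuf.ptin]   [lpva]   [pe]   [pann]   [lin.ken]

[ttin.vdep] — violates constraint 1: syllable 2 coda contains /p/, which is not a licensed coda consonant → ill-formed
[wzek] — σ1 onset /wz/ (2C), coda /k/ ok → well-formed
[zvuf.ptin] — violates constraint 4: word begins with /z/ → ill-formed
[lpva] — violates constraint 3: syllable 1 onset /lpv/ has 3 consonants (> 2) → ill-formed
[pe] — σ1 onset /p/, coda /∅/ ok → well-formed
[pann] — violates constraint 2: syllable 1 coda /nn/ has 2 consonants (> 1) → ill-formed
[lin.ken] — σ1 onset /l/, coda /n/ ok; σ2 onset /k/, coda /n/ ok → well-formed

[wzek], [pe], [lin.ken]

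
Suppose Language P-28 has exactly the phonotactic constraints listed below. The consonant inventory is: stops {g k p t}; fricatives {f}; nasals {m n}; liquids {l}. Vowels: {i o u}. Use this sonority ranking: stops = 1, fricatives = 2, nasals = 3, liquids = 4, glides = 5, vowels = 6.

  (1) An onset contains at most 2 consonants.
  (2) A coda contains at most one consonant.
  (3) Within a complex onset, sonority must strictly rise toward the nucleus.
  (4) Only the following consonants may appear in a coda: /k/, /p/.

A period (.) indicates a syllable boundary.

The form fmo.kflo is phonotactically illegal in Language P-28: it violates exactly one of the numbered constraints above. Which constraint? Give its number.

fmo.kflo: syllable 2 onset /kfl/ has 3 consonants (> 2).
This is a violation of constraint 1: "An onset contains at most 2 consonants."
The remaining constraints (2, 3, 4) are satisfied.

1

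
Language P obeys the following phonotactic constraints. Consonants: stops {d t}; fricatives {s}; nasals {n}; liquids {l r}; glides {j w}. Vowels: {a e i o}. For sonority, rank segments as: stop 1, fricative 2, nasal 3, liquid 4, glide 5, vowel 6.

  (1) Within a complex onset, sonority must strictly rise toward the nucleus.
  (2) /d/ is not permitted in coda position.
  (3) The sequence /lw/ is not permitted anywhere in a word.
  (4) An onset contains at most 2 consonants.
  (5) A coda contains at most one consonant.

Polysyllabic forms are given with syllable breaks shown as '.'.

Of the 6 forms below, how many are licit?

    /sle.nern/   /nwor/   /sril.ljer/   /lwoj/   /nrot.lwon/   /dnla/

/sle.nern/ — violates constraint 5: syllable 2 coda /rn/ has 2 consonants (> 1) → illicit
/nwor/ — σ1 onset /nw/ (3→5 rises), coda /r/ ok → licit
/sril.ljer/ — σ1 onset /sr/ (2→4 rises), coda /l/ ok; σ2 onset /lj/ (4→5 rises), coda /r/ ok → licit
/lwoj/ — violates constraint 3: contains banned sequence /lw/ → illicit
/nrot.lwon/ — violates constraint 3: contains banned sequence /lw/ → illicit
/dnla/ — violates constraint 4: syllable 1 onset /dnl/ has 3 consonants (> 2) → illicit
Licit: /nwor/, /sril.ljer/ → 2.

2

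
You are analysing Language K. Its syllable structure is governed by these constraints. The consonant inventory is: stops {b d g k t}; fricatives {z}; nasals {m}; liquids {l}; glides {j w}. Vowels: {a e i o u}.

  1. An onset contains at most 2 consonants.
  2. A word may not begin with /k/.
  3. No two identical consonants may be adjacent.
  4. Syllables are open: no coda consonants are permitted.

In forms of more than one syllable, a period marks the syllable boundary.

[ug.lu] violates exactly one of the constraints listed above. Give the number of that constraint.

[ug.lu]: syllable 1 coda /g/ has 1 consonant (> 0).
This is a violation of constraint 4: "Syllables are open: no coda consonants are permitted."
The remaining constraints (1, 2, 3) are satisfied.

4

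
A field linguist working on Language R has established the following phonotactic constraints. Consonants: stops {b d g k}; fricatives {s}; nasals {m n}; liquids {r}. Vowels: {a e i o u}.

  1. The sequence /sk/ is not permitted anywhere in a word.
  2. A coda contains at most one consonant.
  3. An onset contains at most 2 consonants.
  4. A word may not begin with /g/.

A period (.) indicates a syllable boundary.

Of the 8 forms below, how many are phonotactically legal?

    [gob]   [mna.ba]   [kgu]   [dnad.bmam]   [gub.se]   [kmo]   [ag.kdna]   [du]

[gob] — violates constraint 4: word begins with /g/ → phonotactically illegal
[mna.ba] — σ1 onset /mn/ (2C), coda /∅/ ok; σ2 onset /b/, coda /∅/ ok → phonotactically legal
[kgu] — σ1 onset /kg/ (2C), coda /∅/ ok → phonotactically legal
[dnad.bmam] — σ1 onset /dn/ (2C), coda /d/ ok; σ2 onset /bm/ (2C), coda /m/ ok → phonotactically legal
[gub.se] — violates constraint 4: word begins with /g/ → phonotactically illegal
[kmo] — σ1 onset /km/ (2C), coda /∅/ ok → phonotactically legal
[ag.kdna] — violates constraint 3: syllable 2 onset /kdn/ has 3 consonants (> 2) → phonotactically illegal
[du] — σ1 onset /d/, coda /∅/ ok → phonotactically legal
Phonotactically legal: [mna.ba], [kgu], [dnad.bmam], [kmo], [du] → 5.

5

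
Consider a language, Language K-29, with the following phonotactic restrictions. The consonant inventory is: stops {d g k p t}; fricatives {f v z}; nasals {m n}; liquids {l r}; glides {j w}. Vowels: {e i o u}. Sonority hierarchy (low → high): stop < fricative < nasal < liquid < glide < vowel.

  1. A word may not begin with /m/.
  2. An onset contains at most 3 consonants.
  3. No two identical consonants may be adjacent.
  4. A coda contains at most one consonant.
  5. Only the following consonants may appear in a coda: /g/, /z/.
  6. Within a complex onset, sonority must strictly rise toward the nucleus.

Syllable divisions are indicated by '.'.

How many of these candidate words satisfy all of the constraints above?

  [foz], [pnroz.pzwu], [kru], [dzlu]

[foz] — σ1 onset /f/, coda /z/ ok → phonotactically legal
[pnroz.pzwu] — σ1 onset /pnr/ (1→3→4 rises), coda /z/ ok; σ2 onset /pzw/ (1→2→5 rises), coda /∅/ ok → phonotactically legal
[kru] — σ1 onset /kr/ (1→4 rises), coda /∅/ ok → phonotactically legal
[dzlu] — σ1 onset /dzl/ (1→2→4 rises), coda /∅/ ok → phonotactically legal
Phonotactically legal: [foz], [pnroz.pzwu], [kru], [dzlu] → 4.

4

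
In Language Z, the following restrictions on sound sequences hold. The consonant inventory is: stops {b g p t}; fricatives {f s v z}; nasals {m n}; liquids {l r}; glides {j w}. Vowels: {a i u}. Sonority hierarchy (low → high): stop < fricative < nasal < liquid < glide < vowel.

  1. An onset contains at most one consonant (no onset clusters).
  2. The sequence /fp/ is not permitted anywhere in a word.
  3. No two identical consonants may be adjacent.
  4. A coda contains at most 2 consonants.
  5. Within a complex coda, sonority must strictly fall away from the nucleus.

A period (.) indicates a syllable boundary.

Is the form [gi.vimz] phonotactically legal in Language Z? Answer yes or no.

[gi.vimz] — σ1 onset /g/, coda /∅/ ok; σ2 onset /v/, coda /mz/ (3→2 falls) ok → phonotactically legal

yes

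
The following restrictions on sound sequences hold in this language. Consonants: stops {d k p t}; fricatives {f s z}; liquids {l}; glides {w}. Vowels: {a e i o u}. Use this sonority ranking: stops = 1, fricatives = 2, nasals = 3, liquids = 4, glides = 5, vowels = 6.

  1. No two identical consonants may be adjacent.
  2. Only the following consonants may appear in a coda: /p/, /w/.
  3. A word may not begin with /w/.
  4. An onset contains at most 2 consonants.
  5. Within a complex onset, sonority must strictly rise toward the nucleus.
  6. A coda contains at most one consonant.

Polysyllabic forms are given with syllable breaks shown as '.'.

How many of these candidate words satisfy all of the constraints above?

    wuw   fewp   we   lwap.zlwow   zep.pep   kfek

wuw — violates constraint 3: word begins with /w/ → not permitted
fewp — violates constraint 6: syllable 1 coda /wp/ has 2 consonants (> 1) → not permitted
we — violates constraint 3: word begins with /w/ → not permitted
lwap.zlwow — violates constraint 4: syllable 2 onset /zlw/ has 3 consonants (> 2) → not permitted
zep.pep — violates constraint 1: adjacent identical consonants /pp/ → not permitted
kfek — violates constraint 2: syllable 1 coda contains /k/, which is not a licensed coda consonant → not permitted
No form is permitted → 0.

0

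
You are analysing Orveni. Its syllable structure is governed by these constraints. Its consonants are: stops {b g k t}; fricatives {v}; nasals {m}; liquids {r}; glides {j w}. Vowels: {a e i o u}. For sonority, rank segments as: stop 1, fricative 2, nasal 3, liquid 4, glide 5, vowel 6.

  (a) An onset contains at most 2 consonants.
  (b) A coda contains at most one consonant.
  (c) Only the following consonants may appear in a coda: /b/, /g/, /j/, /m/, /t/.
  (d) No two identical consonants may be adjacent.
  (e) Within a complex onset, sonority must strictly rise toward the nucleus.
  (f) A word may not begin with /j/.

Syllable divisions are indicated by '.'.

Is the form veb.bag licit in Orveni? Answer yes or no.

veb.bag — violates constraint (d): adjacent identical consonants /bb/ → illicit

no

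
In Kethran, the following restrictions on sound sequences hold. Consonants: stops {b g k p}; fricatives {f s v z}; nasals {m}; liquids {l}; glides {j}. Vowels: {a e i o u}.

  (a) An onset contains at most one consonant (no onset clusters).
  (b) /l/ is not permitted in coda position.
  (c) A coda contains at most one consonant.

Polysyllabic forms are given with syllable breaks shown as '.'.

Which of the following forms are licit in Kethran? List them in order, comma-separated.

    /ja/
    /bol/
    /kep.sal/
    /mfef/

/ja/

/ja/ — σ1 onset /j/, coda /∅/ ok → licit
/bol/ — violates constraint (b): syllable 1 coda contains /l/ → illicit
/kep.sal/ — violates constraint (b): syllable 2 coda contains /l/ → illicit
/mfef/ — violates constraint (a): syllable 1 onset /mf/ has 2 consonants (> 1) → illicit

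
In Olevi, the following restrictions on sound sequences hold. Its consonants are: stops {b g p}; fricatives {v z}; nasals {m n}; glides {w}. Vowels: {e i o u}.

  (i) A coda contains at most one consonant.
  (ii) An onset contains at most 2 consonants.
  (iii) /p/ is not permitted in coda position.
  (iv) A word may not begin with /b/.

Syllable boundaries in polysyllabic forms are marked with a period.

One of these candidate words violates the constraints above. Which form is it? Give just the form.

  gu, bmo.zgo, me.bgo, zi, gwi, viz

gu — σ1 onset /g/, coda /∅/ ok → licit
bmo.zgo — violates constraint (iv): word begins with /b/ → illicit
me.bgo — σ1 onset /m/, coda /∅/ ok; σ2 onset /bg/ (2C), coda /∅/ ok → licit
zi — σ1 onset /z/, coda /∅/ ok → licit
gwi — σ1 onset /gw/ (2C), coda /∅/ ok → licit
viz — σ1 onset /v/, coda /z/ ok → licit

bmo.zgo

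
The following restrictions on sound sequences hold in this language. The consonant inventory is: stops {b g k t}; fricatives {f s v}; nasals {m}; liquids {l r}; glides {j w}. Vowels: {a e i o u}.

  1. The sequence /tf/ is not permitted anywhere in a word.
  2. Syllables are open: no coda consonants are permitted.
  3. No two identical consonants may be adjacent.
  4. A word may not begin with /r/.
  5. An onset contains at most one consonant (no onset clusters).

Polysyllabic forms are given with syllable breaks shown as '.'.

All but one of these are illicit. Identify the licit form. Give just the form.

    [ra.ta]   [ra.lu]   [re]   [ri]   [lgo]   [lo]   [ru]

[ra.ta] — violates constraint 4: word begins with /r/ → illicit
[ra.lu] — violates constraint 4: word begins with /r/ → illicit
[re] — violates constraint 4: word begins with /r/ → illicit
[ri] — violates constraint 4: word begins with /r/ → illicit
[lgo] — violates constraint 5: syllable 1 onset /lg/ has 2 consonants (> 1) → illicit
[lo] — σ1 onset /l/, coda /∅/ ok → licit
[ru] — violates constraint 4: word begins with /r/ → illicit

[lo]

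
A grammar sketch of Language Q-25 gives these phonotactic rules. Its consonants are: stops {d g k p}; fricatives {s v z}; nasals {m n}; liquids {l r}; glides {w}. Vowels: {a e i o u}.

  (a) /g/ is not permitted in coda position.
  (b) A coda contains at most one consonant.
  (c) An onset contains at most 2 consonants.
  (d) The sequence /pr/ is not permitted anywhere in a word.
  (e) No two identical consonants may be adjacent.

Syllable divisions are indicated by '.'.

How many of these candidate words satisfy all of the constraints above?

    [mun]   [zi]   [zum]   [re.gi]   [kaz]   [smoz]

[mun] — σ1 onset /m/, coda /n/ ok → phonotactically legal
[zi] — σ1 onset /z/, coda /∅/ ok → phonotactically legal
[zum] — σ1 onset /z/, coda /m/ ok → phonotactically legal
[re.gi] — σ1 onset /r/, coda /∅/ ok; σ2 onset /g/, coda /∅/ ok → phonotactically legal
[kaz] — σ1 onset /k/, coda /z/ ok → phonotactically legal
[smoz] — σ1 onset /sm/ (2C), coda /z/ ok → phonotactically legal
Phonotactically legal: [mun], [zi], [zum], [re.gi], [kaz], [smoz] → 6.

6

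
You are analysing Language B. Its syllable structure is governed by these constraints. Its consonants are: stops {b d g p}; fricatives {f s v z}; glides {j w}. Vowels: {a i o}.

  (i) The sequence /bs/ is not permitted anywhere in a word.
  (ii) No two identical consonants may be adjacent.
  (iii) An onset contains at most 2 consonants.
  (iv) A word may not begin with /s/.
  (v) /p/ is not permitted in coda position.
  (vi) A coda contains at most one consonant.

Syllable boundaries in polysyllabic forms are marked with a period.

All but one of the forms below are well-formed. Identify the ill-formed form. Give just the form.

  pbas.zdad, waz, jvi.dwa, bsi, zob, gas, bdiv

pbas.zdad — σ1 onset /pb/ (2C), coda /s/ ok; σ2 onset /zd/ (2C), coda /d/ ok → well-formed
waz — σ1 onset /w/, coda /z/ ok → well-formed
jvi.dwa — σ1 onset /jv/ (2C), coda /∅/ ok; σ2 onset /dw/ (2C), coda /∅/ ok → well-formed
bsi — violates constraint (i): contains banned sequence /bs/ → ill-formed
zob — σ1 onset /z/, coda /b/ ok → well-formed
gas — σ1 onset /g/, coda /s/ ok → well-formed
bdiv — σ1 onset /bd/ (2C), coda /v/ ok → well-formed

bsi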